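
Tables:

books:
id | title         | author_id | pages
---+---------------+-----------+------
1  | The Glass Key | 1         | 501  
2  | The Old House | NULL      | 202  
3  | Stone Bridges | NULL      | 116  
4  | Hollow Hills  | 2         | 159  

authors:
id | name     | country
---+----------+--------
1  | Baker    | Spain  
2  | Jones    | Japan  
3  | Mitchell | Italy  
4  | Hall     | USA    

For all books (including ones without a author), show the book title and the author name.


LEFT JOIN keeps every row from books (the left table); where author_id has no match in authors, the author columns become NULL. Walk through each book:
  - book 1 (The Glass Key): author_id=1 -> matches Baker
  - book 2 (The Old House): author_id=NULL, no match -> kept with NULL
  - book 3 (Stone Bridges): author_id=NULL, no match -> kept with NULL
  - book 4 (Hollow Hills): author_id=2 -> matches Jones
All 4 rows appear; 2 have NULL author.

SQL:
SELECT a.title, b.name AS author
FROM books a
LEFT JOIN authors b ON a.author_id = b.id

Result:
title         | author
--------------+-------
The Glass Key | Baker 
The Old House | NULL  
Stone Bridges | NULL  
Hollow Hills  | Jones 


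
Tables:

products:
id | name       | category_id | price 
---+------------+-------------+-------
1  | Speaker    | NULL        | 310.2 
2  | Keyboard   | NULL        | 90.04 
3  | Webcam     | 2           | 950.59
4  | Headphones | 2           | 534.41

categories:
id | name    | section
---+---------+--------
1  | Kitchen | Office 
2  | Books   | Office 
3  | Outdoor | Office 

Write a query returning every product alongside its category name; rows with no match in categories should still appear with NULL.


LEFT JOIN keeps every row from products (the left table); where category_id has no match in categories, the category columns become NULL. Walk through each product:
  - product 1 (Speaker): category_id=NULL, no match -> kept with NULL
  - product 2 (Keyboard): category_id=NULL, no match -> kept with NULL
  - product 3 (Webcam): category_id=2 -> matches Books
  - product 4 (Headphones): category_id=2 -> matches Books
All 4 rows appear; 2 have NULL category.

SQL:
SELECT a.name, b.name AS category
FROM products a
LEFT JOIN categories b ON a.category_id = b.id

Result:
name       | category
-----------+---------
Speaker    | NULL    
Keyboard   | NULL    
Webcam     | Books   
Headphones | Books   


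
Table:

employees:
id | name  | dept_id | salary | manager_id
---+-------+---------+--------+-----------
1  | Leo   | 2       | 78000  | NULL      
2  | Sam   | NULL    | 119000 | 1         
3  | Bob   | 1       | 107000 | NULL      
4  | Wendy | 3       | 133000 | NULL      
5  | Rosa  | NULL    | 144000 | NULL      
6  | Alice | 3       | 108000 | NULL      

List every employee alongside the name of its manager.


This is a self-join: employees is joined to a second copy of itself, matching each row's manager_id to another row's id. Use LEFT JOIN so rows with manager_id=NULL are kept.
  - employee 1 (Leo): manager_id=NULL -> NULL
  - employee 2 (Sam): manager_id=1 -> Leo
  - employee 3 (Bob): manager_id=NULL -> NULL
  - employee 4 (Wendy): manager_id=NULL -> NULL
  - employee 5 (Rosa): manager_id=NULL -> NULL
  - employee 6 (Alice): manager_id=NULL -> NULL

SQL:
SELECT a.name AS item, b.name AS manager
FROM employees a
LEFT JOIN employees b ON a.manager_id = b.id

Result:
item  | manager
------+--------
Leo   | NULL   
Sam   | Leo    
Bob   | NULL   
Wendy | NULL   
Rosa  | NULL   
Alice | NULL   


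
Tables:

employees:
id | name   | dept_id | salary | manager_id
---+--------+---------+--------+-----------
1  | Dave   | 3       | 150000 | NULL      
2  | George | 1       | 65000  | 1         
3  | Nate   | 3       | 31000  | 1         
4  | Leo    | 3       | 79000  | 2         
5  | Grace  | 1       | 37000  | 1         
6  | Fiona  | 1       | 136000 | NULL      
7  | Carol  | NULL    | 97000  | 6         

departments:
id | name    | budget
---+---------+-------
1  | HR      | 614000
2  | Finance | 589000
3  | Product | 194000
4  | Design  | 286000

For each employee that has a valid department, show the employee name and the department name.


INNER JOIN keeps only employees rows whose dept_id matches an id in departments. Walk through each employee:
  - employee 1 (Dave): dept_id=3 -> matches Product
  - employee 2 (George): dept_id=1 -> matches HR
  - employee 3 (Nate): dept_id=3 -> matches Product
  - employee 4 (Leo): dept_id=3 -> matches Product
  - employee 5 (Grace): dept_id=1 -> matches HR
  - employee 6 (Fiona): dept_id=1 -> matches HR
  - employee 7 (Carol): dept_id=NULL, no match -> dropped
So 1 of 7 rows is dropped.

SQL:
SELECT a.name, b.name AS department
FROM employees a
INNER JOIN departments b ON a.dept_id = b.id

Result:
name   | department
-------+-----------
Dave   | Product   
George | HR        
Nate   | Product   
Leo    | Product   
Grace  | HR        
Fiona  | HR        


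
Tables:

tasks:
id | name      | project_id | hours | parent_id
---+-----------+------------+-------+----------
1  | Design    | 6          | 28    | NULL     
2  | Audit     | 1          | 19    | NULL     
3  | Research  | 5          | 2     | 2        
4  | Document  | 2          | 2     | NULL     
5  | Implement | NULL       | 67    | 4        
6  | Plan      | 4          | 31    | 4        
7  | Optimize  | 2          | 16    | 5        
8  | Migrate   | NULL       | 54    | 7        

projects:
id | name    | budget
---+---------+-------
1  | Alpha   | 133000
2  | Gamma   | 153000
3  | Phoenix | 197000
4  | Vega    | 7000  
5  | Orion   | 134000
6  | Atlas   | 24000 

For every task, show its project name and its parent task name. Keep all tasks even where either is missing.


Two LEFT JOINs from the same base table tasks: one to projects via project_id, one to tasks itself via parent_id. Both are LEFT so every task is preserved.
Match against projects:
  - task 1 (Design): project_id=6 -> matches Atlas
  - task 2 (Audit): project_id=1 -> matches Alpha
  - task 3 (Research): project_id=5 -> matches Orion
  - task 4 (Document): project_id=2 -> matches Gamma
  - task 5 (Implement): project_id=NULL, no match -> kept with NULL
  - task 6 (Plan): project_id=4 -> matches Vega
  - task 7 (Optimize): project_id=2 -> matches Gamma
  - task 8 (Migrate): project_id=NULL, no match -> kept with NULL
Match against tasks (self):
  - task 1 (Design): parent_id=NULL -> NULL
  - task 2 (Audit): parent_id=NULL -> NULL
  - task 3 (Research): parent_id=2 -> Audit
  - task 4 (Document): parent_id=NULL -> NULL
  - task 5 (Implement): parent_id=4 -> Document
  - task 6 (Plan): parent_id=4 -> Document
  - task 7 (Optimize): parent_id=5 -> Implement
  - task 8 (Migrate): parent_id=7 -> Optimize

SQL:
SELECT a.name, b.name AS project, c.name AS parent
FROM tasks a
LEFT JOIN projects b ON a.project_id = b.id
LEFT JOIN tasks c ON a.parent_id = c.id

Result:
name      | project | parent   
----------+---------+----------
Design    | Atlas   | NULL     
Audit     | Alpha   | NULL     
Research  | Orion   | Audit    
Document  | Gamma   | NULL     
Implement | NULL    | Document 
Plan      | Vega    | Document 
Optimize  | Gamma   | Implement
Migrate   | NULL    | Optimize 


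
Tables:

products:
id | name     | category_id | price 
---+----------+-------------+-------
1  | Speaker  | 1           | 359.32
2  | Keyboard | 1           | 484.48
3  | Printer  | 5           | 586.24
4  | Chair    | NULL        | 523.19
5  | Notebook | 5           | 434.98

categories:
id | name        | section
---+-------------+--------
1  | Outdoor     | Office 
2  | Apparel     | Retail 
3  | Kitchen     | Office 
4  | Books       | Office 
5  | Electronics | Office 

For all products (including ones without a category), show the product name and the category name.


LEFT JOIN keeps every row from products (the left table); where category_id has no match in categories, the category columns become NULL. Walk through each product:
  - product 1 (Speaker): category_id=1 -> matches Outdoor
  - product 2 (Keyboard): category_id=1 -> matches Outdoor
  - product 3 (Printer): category_id=5 -> matches Electronics
  - product 4 (Chair): category_id=NULL, no match -> kept with NULL
  - product 5 (Notebook): category_id=5 -> matches Electronics
All 5 rows appear; 1 has NULL category.

SQL:
SELECT a.name, b.name AS category
FROM products a
LEFT JOIN categories b ON a.category_id = b.id

Result:
name     | category   
---------+------------
Speaker  | Outdoor    
Keyboard | Outdoor    
Printer  | Electronics
Chair    | NULL       
Notebook | Electronics


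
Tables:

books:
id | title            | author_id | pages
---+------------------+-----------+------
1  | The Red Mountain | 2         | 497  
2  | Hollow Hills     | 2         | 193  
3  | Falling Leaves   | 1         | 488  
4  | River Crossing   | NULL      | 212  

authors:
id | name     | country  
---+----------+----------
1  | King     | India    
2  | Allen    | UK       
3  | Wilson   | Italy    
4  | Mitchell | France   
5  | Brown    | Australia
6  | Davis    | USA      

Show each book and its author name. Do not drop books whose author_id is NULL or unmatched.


LEFT JOIN keeps every row from books (the left table); where author_id has no match in authors, the author columns become NULL. Walk through each book:
  - book 1 (The Red Mountain): author_id=2 -> matches Allen
  - book 2 (Hollow Hills): author_id=2 -> matches Allen
  - book 3 (Falling Leaves): author_id=1 -> matches King
  - book 4 (River Crossing): author_id=NULL, no match -> kept with NULL
All 4 rows appear; 1 has NULL author.

SQL:
SELECT a.title, b.name AS author
FROM books a
LEFT JOIN authors b ON a.author_id = b.id

Result:
title            | author
-----------------+-------
The Red Mountain | Allen 
Hollow Hills     | Allen 
Falling Leaves   | King  
River Crossing   | NULL  


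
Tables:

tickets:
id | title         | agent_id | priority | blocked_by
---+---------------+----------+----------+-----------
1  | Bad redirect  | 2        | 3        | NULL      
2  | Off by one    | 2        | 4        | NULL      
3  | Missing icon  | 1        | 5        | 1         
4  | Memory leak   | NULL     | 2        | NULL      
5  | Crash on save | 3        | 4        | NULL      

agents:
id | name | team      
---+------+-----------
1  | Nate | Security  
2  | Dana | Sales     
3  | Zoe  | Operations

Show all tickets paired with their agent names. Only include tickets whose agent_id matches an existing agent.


INNER JOIN keeps only tickets rows whose agent_id matches an id in agents. Walk through each ticket:
  - ticket 1 (Bad redirect): agent_id=2 -> matches Dana
  - ticket 2 (Off by one): agent_id=2 -> matches Dana
  - ticket 3 (Missing icon): agent_id=1 -> matches Nate
  - ticket 4 (Memory leak): agent_id=NULL, no match -> dropped
  - ticket 5 (Crash on save): agent_id=3 -> matches Zoe
So 1 of 5 rows is dropped.

SQL:
SELECT a.title, b.name AS agent
FROM tickets a
INNER JOIN agents b ON a.agent_id = b.id

Result:
title         | agent
--------------+------
Bad redirect  | Dana 
Off by one    | Dana 
Missing icon  | Nate 
Crash on save | Zoe  


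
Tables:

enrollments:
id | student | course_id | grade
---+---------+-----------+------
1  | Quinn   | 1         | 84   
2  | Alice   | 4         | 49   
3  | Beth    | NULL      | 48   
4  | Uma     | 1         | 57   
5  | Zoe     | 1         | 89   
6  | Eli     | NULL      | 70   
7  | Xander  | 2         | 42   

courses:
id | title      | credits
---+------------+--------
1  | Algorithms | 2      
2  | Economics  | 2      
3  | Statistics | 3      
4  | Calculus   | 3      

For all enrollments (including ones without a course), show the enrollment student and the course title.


LEFT JOIN keeps every row from enrollments (the left table); where course_id has no match in courses, the course columns become NULL. Walk through each enrollment:
  - enrollment 1 (Quinn): course_id=1 -> matches Algorithms
  - enrollment 2 (Alice): course_id=4 -> matches Calculus
  - enrollment 3 (Beth): course_id=NULL, no match -> kept with NULL
  - enrollment 4 (Uma): course_id=1 -> matches Algorithms
  - enrollment 5 (Zoe): course_id=1 -> matches Algorithms
  - enrollment 6 (Eli): course_id=NULL, no match -> kept with NULL
  - enrollment 7 (Xander): course_id=2 -> matches Economics
All 7 rows appear; 2 have NULL course.

SQL:
SELECT a.student, b.title AS course
FROM enrollments a
LEFT JOIN courses b ON a.course_id = b.id

Result:
student | course    
--------+-----------
Quinn   | Algorithms
Alice   | Calculus  
Beth    | NULL      
Uma     | Algorithms
Zoe     | Algorithms
Eli     | NULL      
Xander  | Economics 


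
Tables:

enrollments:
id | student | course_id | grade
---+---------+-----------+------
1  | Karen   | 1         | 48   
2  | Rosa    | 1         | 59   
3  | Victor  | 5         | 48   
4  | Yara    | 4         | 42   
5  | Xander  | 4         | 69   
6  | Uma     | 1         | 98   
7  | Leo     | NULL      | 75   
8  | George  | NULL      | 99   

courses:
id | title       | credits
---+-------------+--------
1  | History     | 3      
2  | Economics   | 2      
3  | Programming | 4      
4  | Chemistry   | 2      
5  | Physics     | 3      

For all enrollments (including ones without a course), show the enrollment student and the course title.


LEFT JOIN keeps every row from enrollments (the left table); where course_id has no match in courses, the course columns become NULL. Walk through each enrollment:
  - enrollment 1 (Karen): course_id=1 -> matches History
  - enrollment 2 (Rosa): course_id=1 -> matches History
  - enrollment 3 (Victor): course_id=5 -> matches Physics
  - enrollment 4 (Yara): course_id=4 -> matches Chemistry
  - enrollment 5 (Xander): course_id=4 -> matches Chemistry
  - enrollment 6 (Uma): course_id=1 -> matches History
  - enrollment 7 (Leo): course_id=NULL, no match -> kept with NULL
  - enrollment 8 (George): course_id=NULL, no match -> kept with NULL
All 8 rows appear; 2 have NULL course.

SQL:
SELECT a.student, b.title AS course
FROM enrollments a
LEFT JOIN courses b ON a.course_id = b.id

Result:
student | course   
--------+----------
Karen   | History  
Rosa    | History  
Victor  | Physics  
Yara    | Chemistry
Xander  | Chemistry
Uma     | History  
Leo     | NULL     
George  | NULL     


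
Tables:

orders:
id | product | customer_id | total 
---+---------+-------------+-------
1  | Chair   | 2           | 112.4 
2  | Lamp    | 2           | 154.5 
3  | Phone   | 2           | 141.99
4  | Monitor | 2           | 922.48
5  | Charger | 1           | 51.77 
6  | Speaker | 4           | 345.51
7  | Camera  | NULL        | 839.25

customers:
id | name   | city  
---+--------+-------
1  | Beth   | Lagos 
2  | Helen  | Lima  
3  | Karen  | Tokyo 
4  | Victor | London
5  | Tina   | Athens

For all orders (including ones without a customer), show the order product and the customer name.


LEFT JOIN keeps every row from orders (the left table); where customer_id has no match in customers, the customer columns become NULL. Walk through each order:
  - order 1 (Chair): customer_id=2 -> matches Helen
  - order 2 (Lamp): customer_id=2 -> matches Helen
  - order 3 (Phone): customer_id=2 -> matches Helen
  - order 4 (Monitor): customer_id=2 -> matches Helen
  - order 5 (Charger): customer_id=1 -> matches Beth
  - order 6 (Speaker): customer_id=4 -> matches Victor
  - order 7 (Camera): customer_id=NULL, no match -> kept with NULL
All 7 rows appear; 1 has NULL customer.

SQL:
SELECT a.product, b.name AS customer
FROM orders a
LEFT JOIN customers b ON a.customer_id = b.id

Result:
product | customer
--------+---------
Chair   | Helen   
Lamp    | Helen   
Phone   | Helen   
Monitor | Helen   
Charger | Beth    
Speaker | Victor  
Camera  | NULL    


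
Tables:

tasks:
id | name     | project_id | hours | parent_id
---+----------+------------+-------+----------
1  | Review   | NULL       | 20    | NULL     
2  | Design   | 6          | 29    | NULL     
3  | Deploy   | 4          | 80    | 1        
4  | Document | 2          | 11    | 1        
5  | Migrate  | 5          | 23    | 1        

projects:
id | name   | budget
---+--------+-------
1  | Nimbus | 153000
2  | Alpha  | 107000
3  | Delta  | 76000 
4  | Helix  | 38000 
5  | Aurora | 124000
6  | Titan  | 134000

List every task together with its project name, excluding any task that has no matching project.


INNER JOIN keeps only tasks rows whose project_id matches an id in projects. Walk through each task:
  - task 1 (Review): project_id=NULL, no match -> dropped
  - task 2 (Design): project_id=6 -> matches Titan
  - task 3 (Deploy): project_id=4 -> matches Helix
  - task 4 (Document): project_id=2 -> matches Alpha
  - task 5 (Migrate): project_id=5 -> matches Aurora
So 1 of 5 rows is dropped.

SQL:
SELECT a.name, b.name AS project
FROM tasks a
INNER JOIN projects b ON a.project_id = b.id

Result:
name     | project
---------+--------
Design   | Titan  
Deploy   | Helix  
Document | Alpha  
Migrate  | Aurora 


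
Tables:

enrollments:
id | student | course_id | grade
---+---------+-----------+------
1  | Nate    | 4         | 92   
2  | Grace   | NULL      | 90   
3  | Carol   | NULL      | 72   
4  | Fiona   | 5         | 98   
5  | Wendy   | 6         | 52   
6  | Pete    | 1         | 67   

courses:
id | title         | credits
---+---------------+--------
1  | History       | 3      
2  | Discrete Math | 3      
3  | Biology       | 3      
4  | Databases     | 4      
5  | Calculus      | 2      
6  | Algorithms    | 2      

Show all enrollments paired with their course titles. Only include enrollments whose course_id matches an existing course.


INNER JOIN keeps only enrollments rows whose course_id matches an id in courses. Walk through each enrollment:
  - enrollment 1 (Nate): course_id=4 -> matches Databases
  - enrollment 2 (Grace): course_id=NULL, no match -> dropped
  - enrollment 3 (Carol): course_id=NULL, no match -> dropped
  - enrollment 4 (Fiona): course_id=5 -> matches Calculus
  - enrollment 5 (Wendy): course_id=6 -> matches Algorithms
  - enrollment 6 (Pete): course_id=1 -> matches History
So 2 of 6 rows are dropped.

SQL:
SELECT a.student, b.title AS course
FROM enrollments a
INNER JOIN courses b ON a.course_id = b.id

Result:
student | course    
--------+-----------
Nate    | Databases 
Fiona   | Calculus  
Wendy   | Algorithms
Pete    | History   


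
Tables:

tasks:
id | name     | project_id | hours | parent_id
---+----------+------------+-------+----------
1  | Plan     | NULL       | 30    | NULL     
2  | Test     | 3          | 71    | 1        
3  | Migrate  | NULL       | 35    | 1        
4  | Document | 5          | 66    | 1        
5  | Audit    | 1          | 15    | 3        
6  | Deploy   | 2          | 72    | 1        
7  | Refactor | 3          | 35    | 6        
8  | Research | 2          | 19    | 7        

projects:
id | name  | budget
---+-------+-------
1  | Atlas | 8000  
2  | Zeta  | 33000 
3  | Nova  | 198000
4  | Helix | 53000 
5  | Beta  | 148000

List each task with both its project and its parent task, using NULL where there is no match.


Two LEFT JOINs from the same base table tasks: one to projects via project_id, one to tasks itself via parent_id. Both are LEFT so every task is preserved.
Match against projects:
  - task 1 (Plan): project_id=NULL, no match -> kept with NULL
  - task 2 (Test): project_id=3 -> matches Nova
  - task 3 (Migrate): project_id=NULL, no match -> kept with NULL
  - task 4 (Document): project_id=5 -> matches Beta
  - task 5 (Audit): project_id=1 -> matches Atlas
  - task 6 (Deploy): project_id=2 -> matches Zeta
  - task 7 (Refactor): project_id=3 -> matches Nova
  - task 8 (Research): project_id=2 -> matches Zeta
Match against tasks (self):
  - task 1 (Plan): parent_id=NULL -> NULL
  - task 2 (Test): parent_id=1 -> Plan
  - task 3 (Migrate): parent_id=1 -> Plan
  - task 4 (Document): parent_id=1 -> Plan
  - task 5 (Audit): parent_id=3 -> Migrate
  - task 6 (Deploy): parent_id=1 -> Plan
  - task 7 (Refactor): parent_id=6 -> Deploy
  - task 8 (Research): parent_id=7 -> Refactor

SQL:
SELECT a.name, b.name AS project, c.name AS parent
FROM tasks a
LEFT JOIN projects b ON a.project_id = b.id
LEFT JOIN tasks c ON a.parent_id = c.id

Result:
name     | project | parent  
---------+---------+---------
Plan     | NULL    | NULL    
Test     | Nova    | Plan    
Migrate  | NULL    | Plan    
Document | Beta    | Plan    
Audit    | Atlas   | Migrate 
Deploy   | Zeta    | Plan    
Refactor | Nova    | Deploy  
Research | Zeta    | Refactor


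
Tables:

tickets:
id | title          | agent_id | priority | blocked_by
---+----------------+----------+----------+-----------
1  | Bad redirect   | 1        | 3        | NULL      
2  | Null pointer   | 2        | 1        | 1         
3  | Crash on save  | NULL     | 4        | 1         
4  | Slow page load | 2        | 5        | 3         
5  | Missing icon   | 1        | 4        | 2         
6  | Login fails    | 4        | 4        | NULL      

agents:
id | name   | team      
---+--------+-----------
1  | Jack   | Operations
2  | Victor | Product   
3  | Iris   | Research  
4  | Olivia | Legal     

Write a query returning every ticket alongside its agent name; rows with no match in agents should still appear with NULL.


LEFT JOIN keeps every row from tickets (the left table); where agent_id has no match in agents, the agent columns become NULL. Walk through each ticket:
  - ticket 1 (Bad redirect): agent_id=1 -> matches Jack
  - ticket 2 (Null pointer): agent_id=2 -> matches Victor
  - ticket 3 (Crash on save): agent_id=NULL, no match -> kept with NULL
  - ticket 4 (Slow page load): agent_id=2 -> matches Victor
  - ticket 5 (Missing icon): agent_id=1 -> matches Jack
  - ticket 6 (Login fails): agent_id=4 -> matches Olivia
All 6 rows appear; 1 has NULL agent.

SQL:
SELECT a.title, b.name AS agent
FROM tickets a
LEFT JOIN agents b ON a.agent_id = b.id

Result:
title          | agent 
---------------+-------
Bad redirect   | Jack  
Null pointer   | Victor
Crash on save  | NULL  
Slow page load | Victor
Missing icon   | Jack  
Login fails    | Olivia


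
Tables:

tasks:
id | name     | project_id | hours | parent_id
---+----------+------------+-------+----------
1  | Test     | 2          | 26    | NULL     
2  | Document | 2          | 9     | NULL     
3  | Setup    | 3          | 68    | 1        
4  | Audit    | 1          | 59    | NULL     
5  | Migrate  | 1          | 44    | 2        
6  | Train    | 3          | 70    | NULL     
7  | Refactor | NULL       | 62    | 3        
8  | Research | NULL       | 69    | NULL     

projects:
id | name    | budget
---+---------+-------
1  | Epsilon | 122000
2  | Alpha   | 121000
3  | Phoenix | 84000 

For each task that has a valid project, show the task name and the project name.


INNER JOIN keeps only tasks rows whose project_id matches an id in projects. Walk through each task:
  - task 1 (Test): project_id=2 -> matches Alpha
  - task 2 (Document): project_id=2 -> matches Alpha
  - task 3 (Setup): project_id=3 -> matches Phoenix
  - task 4 (Audit): project_id=1 -> matches Epsilon
  - task 5 (Migrate): project_id=1 -> matches Epsilon
  - task 6 (Train): project_id=3 -> matches Phoenix
  - task 7 (Refactor): project_id=NULL, no match -> dropped
  - task 8 (Research): project_id=NULL, no match -> dropped
So 2 of 8 rows are dropped.

SQL:
SELECT a.name, b.name AS project
FROM tasks a
INNER JOIN projects b ON a.project_id = b.id

Result:
name     | project
---------+--------
Test     | Alpha  
Document | Alpha  
Setup    | Phoenix
Audit    | Epsilon
Migrate  | Epsilon
Train    | Phoenix


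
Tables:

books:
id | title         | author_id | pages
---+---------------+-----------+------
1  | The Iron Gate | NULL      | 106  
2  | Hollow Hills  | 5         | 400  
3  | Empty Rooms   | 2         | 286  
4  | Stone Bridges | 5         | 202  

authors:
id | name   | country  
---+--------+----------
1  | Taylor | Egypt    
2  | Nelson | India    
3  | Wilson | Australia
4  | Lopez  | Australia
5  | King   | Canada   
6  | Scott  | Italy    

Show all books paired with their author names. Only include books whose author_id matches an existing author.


INNER JOIN keeps only books rows whose author_id matches an id in authors. Walk through each book:
  - book 1 (The Iron Gate): author_id=NULL, no match -> dropped
  - book 2 (Hollow Hills): author_id=5 -> matches King
  - book 3 (Empty Rooms): author_id=2 -> matches Nelson
  - book 4 (Stone Bridges): author_id=5 -> matches King
So 1 of 4 rows is dropped.

SQL:
SELECT a.title, b.name AS author
FROM books a
INNER JOIN authors b ON a.author_id = b.id

Result:
title         | author
--------------+-------
Hollow Hills  | King  
Empty Rooms   | Nelson
Stone Bridges | King  


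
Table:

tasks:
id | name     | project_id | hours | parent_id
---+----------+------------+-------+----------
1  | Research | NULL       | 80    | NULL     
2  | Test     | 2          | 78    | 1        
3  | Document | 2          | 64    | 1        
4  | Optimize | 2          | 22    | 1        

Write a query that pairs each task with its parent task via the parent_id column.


This is a self-join: tasks is joined to a second copy of itself, matching each row's parent_id to another row's id. Use LEFT JOIN so rows with parent_id=NULL are kept.
  - task 1 (Research): parent_id=NULL -> NULL
  - task 2 (Test): parent_id=1 -> Research
  - task 3 (Document): parent_id=1 -> Research
  - task 4 (Optimize): parent_id=1 -> Research

SQL:
SELECT a.name AS item, b.name AS parent
FROM tasks a
LEFT JOIN tasks b ON a.parent_id = b.id

Result:
item     | parent  
---------+---------
Research | NULL    
Test     | Research
Document | Research
Optimize | Research


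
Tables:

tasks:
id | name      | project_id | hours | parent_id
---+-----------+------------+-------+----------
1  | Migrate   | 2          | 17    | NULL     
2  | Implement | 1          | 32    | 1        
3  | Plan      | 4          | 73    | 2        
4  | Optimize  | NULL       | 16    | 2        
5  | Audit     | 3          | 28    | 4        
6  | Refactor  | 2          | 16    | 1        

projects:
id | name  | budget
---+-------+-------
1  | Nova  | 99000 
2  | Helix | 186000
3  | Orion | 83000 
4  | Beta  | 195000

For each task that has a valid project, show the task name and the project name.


INNER JOIN keeps only tasks rows whose project_id matches an id in projects. Walk through each task:
  - task 1 (Migrate): project_id=2 -> matches Helix
  - task 2 (Implement): project_id=1 -> matches Nova
  - task 3 (Plan): project_id=4 -> matches Beta
  - task 4 (Optimize): project_id=NULL, no match -> dropped
  - task 5 (Audit): project_id=3 -> matches Orion
  - task 6 (Refactor): project_id=2 -> matches Helix
So 1 of 6 rows is dropped.

SQL:
SELECT a.name, b.name AS project
FROM tasks a
INNER JOIN projects b ON a.project_id = b.id

Result:
name      | project
----------+--------
Migrate   | Helix  
Implement | Nova   
Plan      | Beta   
Audit     | Orion  
Refactor  | Helix  


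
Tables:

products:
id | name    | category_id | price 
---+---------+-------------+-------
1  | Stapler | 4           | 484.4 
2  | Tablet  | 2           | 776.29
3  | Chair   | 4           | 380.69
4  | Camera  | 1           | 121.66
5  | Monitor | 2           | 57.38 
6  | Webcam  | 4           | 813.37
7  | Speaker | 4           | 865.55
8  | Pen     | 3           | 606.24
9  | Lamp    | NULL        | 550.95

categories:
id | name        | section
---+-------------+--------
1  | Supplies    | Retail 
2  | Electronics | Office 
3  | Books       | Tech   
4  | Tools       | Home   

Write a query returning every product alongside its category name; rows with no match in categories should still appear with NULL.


LEFT JOIN keeps every row from products (the left table); where category_id has no match in categories, the category columns become NULL. Walk through each product:
  - product 1 (Stapler): category_id=4 -> matches Tools
  - product 2 (Tablet): category_id=2 -> matches Electronics
  - product 3 (Chair): category_id=4 -> matches Tools
  - product 4 (Camera): category_id=1 -> matches Supplies
  - product 5 (Monitor): category_id=2 -> matches Electronics
  - product 6 (Webcam): category_id=4 -> matches Tools
  - product 7 (Speaker): category_id=4 -> matches Tools
  - product 8 (Pen): category_id=3 -> matches Books
  - product 9 (Lamp): category_id=NULL, no match -> kept with NULL
All 9 rows appear; 1 has NULL category.

SQL:
SELECT a.name, b.name AS category
FROM products a
LEFT JOIN categories b ON a.category_id = b.id

Result:
name    | category   
--------+------------
Stapler | Tools      
Tablet  | Electronics
Chair   | Tools      
Camera  | Supplies   
Monitor | Electronics
Webcam  | Tools      
Speaker | Tools      
Pen     | Books      
Lamp    | NULL       


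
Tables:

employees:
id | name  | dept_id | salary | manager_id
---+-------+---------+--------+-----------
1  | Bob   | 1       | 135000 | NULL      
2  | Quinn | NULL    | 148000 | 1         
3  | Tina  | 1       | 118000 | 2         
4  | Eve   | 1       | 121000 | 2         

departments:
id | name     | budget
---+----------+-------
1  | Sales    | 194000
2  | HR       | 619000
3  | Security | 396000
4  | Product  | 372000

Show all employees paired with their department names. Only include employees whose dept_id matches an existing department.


INNER JOIN keeps only employees rows whose dept_id matches an id in departments. Walk through each employee:
  - employee 1 (Bob): dept_id=1 -> matches Sales
  - employee 2 (Quinn): dept_id=NULL, no match -> dropped
  - employee 3 (Tina): dept_id=1 -> matches Sales
  - employee 4 (Eve): dept_id=1 -> matches Sales
So 1 of 4 rows is dropped.

SQL:
SELECT a.name, b.name AS department
FROM employees a
INNER JOIN departments b ON a.dept_id = b.id

Result:
name | department
-----+-----------
Bob  | Sales     
Tina | Sales     
Eve  | Sales     


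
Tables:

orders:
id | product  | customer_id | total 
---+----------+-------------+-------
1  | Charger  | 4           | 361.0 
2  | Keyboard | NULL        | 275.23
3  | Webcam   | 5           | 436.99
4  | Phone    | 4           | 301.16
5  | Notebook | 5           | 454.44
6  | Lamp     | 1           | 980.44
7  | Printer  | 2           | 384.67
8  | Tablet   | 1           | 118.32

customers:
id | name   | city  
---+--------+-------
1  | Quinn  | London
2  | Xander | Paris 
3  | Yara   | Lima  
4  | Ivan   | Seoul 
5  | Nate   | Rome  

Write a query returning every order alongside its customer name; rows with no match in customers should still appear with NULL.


LEFT JOIN keeps every row from orders (the left table); where customer_id has no match in customers, the customer columns become NULL. Walk through each order:
  - order 1 (Charger): customer_id=4 -> matches Ivan
  - order 2 (Keyboard): customer_id=NULL, no match -> kept with NULL
  - order 3 (Webcam): customer_id=5 -> matches Nate
  - order 4 (Phone): customer_id=4 -> matches Ivan
  - order 5 (Notebook): customer_id=5 -> matches Nate
  - order 6 (Lamp): customer_id=1 -> matches Quinn
  - order 7 (Printer): customer_id=2 -> matches Xander
  - order 8 (Tablet): customer_id=1 -> matches Quinn
All 8 rows appear; 1 has NULL customer.

SQL:
SELECT a.product, b.name AS customer
FROM orders a
LEFT JOIN customers b ON a.customer_id = b.id

Result:
product  | customer
---------+---------
Charger  | Ivan    
Keyboard | NULL    
Webcam   | Nate    
Phone    | Ivan    
Notebook | Nate    
Lamp     | Quinn   
Printer  | Xander  
Tablet   | Quinn   


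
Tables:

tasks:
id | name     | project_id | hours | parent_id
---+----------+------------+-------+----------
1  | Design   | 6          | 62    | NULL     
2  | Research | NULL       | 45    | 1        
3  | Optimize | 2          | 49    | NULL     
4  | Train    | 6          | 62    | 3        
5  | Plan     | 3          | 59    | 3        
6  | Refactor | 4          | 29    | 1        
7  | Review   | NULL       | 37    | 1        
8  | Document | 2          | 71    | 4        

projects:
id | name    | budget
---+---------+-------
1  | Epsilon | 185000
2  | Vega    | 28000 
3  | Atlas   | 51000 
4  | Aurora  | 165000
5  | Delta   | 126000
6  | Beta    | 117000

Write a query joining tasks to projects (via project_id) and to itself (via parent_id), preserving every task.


Two LEFT JOINs from the same base table tasks: one to projects via project_id, one to tasks itself via parent_id. Both are LEFT so every task is preserved.
Match against projects:
  - task 1 (Design): project_id=6 -> matches Beta
  - task 2 (Research): project_id=NULL, no match -> kept with NULL
  - task 3 (Optimize): project_id=2 -> matches Vega
  - task 4 (Train): project_id=6 -> matches Beta
  - task 5 (Plan): project_id=3 -> matches Atlas
  - task 6 (Refactor): project_id=4 -> matches Aurora
  - task 7 (Review): project_id=NULL, no match -> kept with NULL
  - task 8 (Document): project_id=2 -> matches Vega
Match against tasks (self):
  - task 1 (Design): parent_id=NULL -> NULL
  - task 2 (Research): parent_id=1 -> Design
  - task 3 (Optimize): parent_id=NULL -> NULL
  - task 4 (Train): parent_id=3 -> Optimize
  - task 5 (Plan): parent_id=3 -> Optimize
  - task 6 (Refactor): parent_id=1 -> Design
  - task 7 (Review): parent_id=1 -> Design
  - task 8 (Document): parent_id=4 -> Train

SQL:
SELECT a.name, b.name AS project, c.name AS parent
FROM tasks a
LEFT JOIN projects b ON a.project_id = b.id
LEFT JOIN tasks c ON a.parent_id = c.id

Result:
name     | project | parent  
---------+---------+---------
Design   | Beta    | NULL    
Research | NULL    | Design  
Optimize | Vega    | NULL    
Train    | Beta    | Optimize
Plan     | Atlas   | Optimize
Refactor | Aurora  | Design  
Review   | NULL    | Design  
Document | Vega    | Train   


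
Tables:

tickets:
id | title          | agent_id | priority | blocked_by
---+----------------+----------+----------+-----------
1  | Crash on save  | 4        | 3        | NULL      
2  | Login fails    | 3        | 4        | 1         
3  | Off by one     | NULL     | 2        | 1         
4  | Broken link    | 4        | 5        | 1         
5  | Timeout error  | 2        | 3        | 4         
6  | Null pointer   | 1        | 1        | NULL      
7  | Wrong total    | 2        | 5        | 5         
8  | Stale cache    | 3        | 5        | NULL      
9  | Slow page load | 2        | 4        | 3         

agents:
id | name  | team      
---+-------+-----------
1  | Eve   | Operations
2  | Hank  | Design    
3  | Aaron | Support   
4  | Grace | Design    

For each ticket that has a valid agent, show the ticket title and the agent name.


INNER JOIN keeps only tickets rows whose agent_id matches an id in agents. Walk through each ticket:
  - ticket 1 (Crash on save): agent_id=4 -> matches Grace
  - ticket 2 (Login fails): agent_id=3 -> matches Aaron
  - ticket 3 (Off by one): agent_id=NULL, no match -> dropped
  - ticket 4 (Broken link): agent_id=4 -> matches Grace
  - ticket 5 (Timeout error): agent_id=2 -> matches Hank
  - ticket 6 (Null pointer): agent_id=1 -> matches Eve
  - ticket 7 (Wrong total): agent_id=2 -> matches Hank
  - ticket 8 (Stale cache): agent_id=3 -> matches Aaron
  - ticket 9 (Slow page load): agent_id=2 -> matches Hank
So 1 of 9 rows is dropped.

SQL:
SELECT a.title, b.name AS agent
FROM tickets a
INNER JOIN agents b ON a.agent_id = b.id

Result:
title          | agent
---------------+------
Crash on save  | Grace
Login fails    | Aaron
Broken link    | Grace
Timeout error  | Hank 
Null pointer   | Eve  
Wrong total    | Hank 
Stale cache    | Aaron
Slow page load | Hank 


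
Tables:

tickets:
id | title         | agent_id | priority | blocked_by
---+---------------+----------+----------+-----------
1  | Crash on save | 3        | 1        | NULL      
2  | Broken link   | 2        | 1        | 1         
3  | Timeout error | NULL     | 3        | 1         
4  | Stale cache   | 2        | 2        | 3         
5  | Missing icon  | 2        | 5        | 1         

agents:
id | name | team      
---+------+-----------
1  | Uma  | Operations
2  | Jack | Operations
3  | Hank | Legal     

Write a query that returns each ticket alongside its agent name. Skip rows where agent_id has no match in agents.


INNER JOIN keeps only tickets rows whose agent_id matches an id in agents. Walk through each ticket:
  - ticket 1 (Crash on save): agent_id=3 -> matches Hank
  - ticket 2 (Broken link): agent_id=2 -> matches Jack
  - ticket 3 (Timeout error): agent_id=NULL, no match -> dropped
  - ticket 4 (Stale cache): agent_id=2 -> matches Jack
  - ticket 5 (Missing icon): agent_id=2 -> matches Jack
So 1 of 5 rows is dropped.

SQL:
SELECT a.title, b.name AS agent
FROM tickets a
INNER JOIN agents b ON a.agent_id = b.id

Result:
title         | agent
--------------+------
Crash on save | Hank 
Broken link   | Jack 
Stale cache   | Jack 
Missing icon  | Jack 


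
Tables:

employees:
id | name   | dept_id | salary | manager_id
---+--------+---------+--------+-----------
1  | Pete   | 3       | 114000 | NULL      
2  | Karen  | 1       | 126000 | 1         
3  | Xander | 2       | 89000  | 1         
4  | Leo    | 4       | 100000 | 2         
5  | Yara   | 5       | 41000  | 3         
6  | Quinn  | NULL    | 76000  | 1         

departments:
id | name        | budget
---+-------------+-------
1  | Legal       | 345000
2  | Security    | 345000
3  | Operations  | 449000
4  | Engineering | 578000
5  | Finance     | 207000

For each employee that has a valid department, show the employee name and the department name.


INNER JOIN keeps only employees rows whose dept_id matches an id in departments. Walk through each employee:
  - employee 1 (Pete): dept_id=3 -> matches Operations
  - employee 2 (Karen): dept_id=1 -> matches Legal
  - employee 3 (Xander): dept_id=2 -> matches Security
  - employee 4 (Leo): dept_id=4 -> matches Engineering
  - employee 5 (Yara): dept_id=5 -> matches Finance
  - employee 6 (Quinn): dept_id=NULL, no match -> dropped
So 1 of 6 rows is dropped.

SQL:
SELECT a.name, b.name AS department
FROM employees a
INNER JOIN departments b ON a.dept_id = b.id

Result:
name   | department 
-------+------------
Pete   | Operations 
Karen  | Legal      
Xander | Security   
Leo    | Engineering
Yara   | Finance    


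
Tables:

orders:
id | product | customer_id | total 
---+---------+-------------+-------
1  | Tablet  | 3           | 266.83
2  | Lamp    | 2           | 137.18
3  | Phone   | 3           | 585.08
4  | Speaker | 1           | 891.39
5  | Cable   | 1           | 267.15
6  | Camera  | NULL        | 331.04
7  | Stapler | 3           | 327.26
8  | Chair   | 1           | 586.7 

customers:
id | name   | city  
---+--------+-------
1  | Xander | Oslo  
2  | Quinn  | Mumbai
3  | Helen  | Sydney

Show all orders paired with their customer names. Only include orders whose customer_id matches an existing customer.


INNER JOIN keeps only orders rows whose customer_id matches an id in customers. Walk through each order:
  - order 1 (Tablet): customer_id=3 -> matches Helen
  - order 2 (Lamp): customer_id=2 -> matches Quinn
  - order 3 (Phone): customer_id=3 -> matches Helen
  - order 4 (Speaker): customer_id=1 -> matches Xander
  - order 5 (Cable): customer_id=1 -> matches Xander
  - order 6 (Camera): customer_id=NULL, no match -> dropped
  - order 7 (Stapler): customer_id=3 -> matches Helen
  - order 8 (Chair): customer_id=1 -> matches Xander
So 1 of 8 rows is dropped.

SQL:
SELECT a.product, b.name AS customer
FROM orders a
INNER JOIN customers b ON a.customer_id = b.id

Result:
product | customer
--------+---------
Tablet  | Helen   
Lamp    | Quinn   
Phone   | Helen   
Speaker | Xander  
Cable   | Xander  
Stapler | Helen   
Chair   | Xander  


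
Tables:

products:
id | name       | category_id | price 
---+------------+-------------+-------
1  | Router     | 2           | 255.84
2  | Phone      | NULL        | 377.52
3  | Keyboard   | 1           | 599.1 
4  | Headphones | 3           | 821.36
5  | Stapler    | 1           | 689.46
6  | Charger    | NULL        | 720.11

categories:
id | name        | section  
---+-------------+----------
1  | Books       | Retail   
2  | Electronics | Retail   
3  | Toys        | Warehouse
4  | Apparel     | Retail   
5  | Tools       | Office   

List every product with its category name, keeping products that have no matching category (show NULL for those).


LEFT JOIN keeps every row from products (the left table); where category_id has no match in categories, the category columns become NULL. Walk through each product:
  - product 1 (Router): category_id=2 -> matches Electronics
  - product 2 (Phone): category_id=NULL, no match -> kept with NULL
  - product 3 (Keyboard): category_id=1 -> matches Books
  - product 4 (Headphones): category_id=3 -> matches Toys
  - product 5 (Stapler): category_id=1 -> matches Books
  - product 6 (Charger): category_id=NULL, no match -> kept with NULL
All 6 rows appear; 2 have NULL category.

SQL:
SELECT a.name, b.name AS category
FROM products a
LEFT JOIN categories b ON a.category_id = b.id

Result:
name       | category   
-----------+------------
Router     | Electronics
Phone      | NULL       
Keyboard   | Books      
Headphones | Toys       
Stapler    | Books      
Charger    | NULL       
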